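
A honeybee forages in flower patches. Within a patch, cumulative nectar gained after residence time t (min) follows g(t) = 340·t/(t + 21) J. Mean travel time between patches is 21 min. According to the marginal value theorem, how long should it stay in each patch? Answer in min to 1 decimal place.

Maximise g(t)/(T+t): set derivative to zero → g'(t)(T+t) = g(t).
g'(t) = 340·21/(t + 21)². Setting 340·21/(t+21)² = 340t/[(t+21)(21+t)] gives 21(21+t) = t(t+21), so t² = 21×21 = 441.
t* = √441 = 21 min.

21.0 min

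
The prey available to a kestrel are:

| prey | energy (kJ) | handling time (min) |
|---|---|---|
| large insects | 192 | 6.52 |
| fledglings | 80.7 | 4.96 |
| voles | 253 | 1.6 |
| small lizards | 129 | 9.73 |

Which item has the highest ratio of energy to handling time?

voles

In descending order of E/h:
voles: 253/1.6 = 158 kJ/min
large insects: 192/6.52 = 29.4 kJ/min
fledglings: 80.7/4.96 = 16.3 kJ/min
small lizards: 129/9.73 = 13.3 kJ/min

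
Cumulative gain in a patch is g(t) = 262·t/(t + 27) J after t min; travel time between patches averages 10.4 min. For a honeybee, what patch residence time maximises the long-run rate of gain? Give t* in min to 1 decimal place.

By the marginal value theorem, leave when the instantaneous gain rate g'(t) equals the habitat-wide average g(t)/(T + t).
g'(t) = 262·27/(t + 27)². Setting 262·27/(t+27)² = 262t/[(t+27)(10.4+t)] gives 27(10.4+t) = t(t+27), so t² = 27×10.4 = 280.8.
t* = √280.8 = 16.76 min.

16.8 min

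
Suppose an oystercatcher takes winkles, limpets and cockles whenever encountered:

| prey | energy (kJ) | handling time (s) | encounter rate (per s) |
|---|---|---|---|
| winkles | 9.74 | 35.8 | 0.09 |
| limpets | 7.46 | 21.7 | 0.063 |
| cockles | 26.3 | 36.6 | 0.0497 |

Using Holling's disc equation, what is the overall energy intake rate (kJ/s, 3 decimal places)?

0.358 kJ/s

Energy encountered per unit search time: 0.09×9.74 + 0.063×7.46 + 0.0497×26.3 = 2.654 kJ/s.
Handling time per unit search time: 0.09×35.8 + 0.063×21.7 + 0.0497×36.6 = 6.408.
Rate = 2.654/(1 + 6.408) = 0.3582 kJ/s.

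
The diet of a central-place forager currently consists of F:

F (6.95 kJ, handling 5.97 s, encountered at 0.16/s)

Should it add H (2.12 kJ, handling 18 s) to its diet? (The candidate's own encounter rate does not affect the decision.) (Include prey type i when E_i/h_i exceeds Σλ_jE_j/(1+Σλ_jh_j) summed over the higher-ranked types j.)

No

Current rate: (0.16×6.95)/(1 + 0.16×5.97) = 0.5687 kJ/s.
Profitability of H: 2.12/18 = 0.1178 kJ/s.
0.1178 < 0.5687, so adding H would lower the average — exclude it.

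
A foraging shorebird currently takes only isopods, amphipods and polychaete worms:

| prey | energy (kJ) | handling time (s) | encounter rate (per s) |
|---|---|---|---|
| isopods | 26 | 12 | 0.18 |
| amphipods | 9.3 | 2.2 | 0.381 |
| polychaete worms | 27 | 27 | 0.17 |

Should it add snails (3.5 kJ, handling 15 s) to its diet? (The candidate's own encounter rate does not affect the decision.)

No

Intake rate on the current diet: R = (0.18×26 + 0.381×9.3 + 0.17×27) / (1 + 0.18×12 + 0.381×2.2 + 0.17×27) = 12.81/8.588 = 1.492 kJ/s.
snails: E/h = 3.5/15 = 0.2333 kJ/s.
0.2333 < 1.492, so adding snails would lower the average — exclude it.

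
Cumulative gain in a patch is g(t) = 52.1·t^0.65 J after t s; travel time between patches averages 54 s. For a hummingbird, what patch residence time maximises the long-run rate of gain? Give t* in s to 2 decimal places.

By the marginal value theorem, leave when the instantaneous gain rate g'(t) equals the habitat-wide average g(t)/(T + t).
g'(t) = 0.65·52.1·t^-0.35. Setting 0.65·52.1·t^-0.35 = 52.1·t^0.65/(54+t) gives 0.65(54+t) = t, so 0.35·t = 0.65×54.
t* = 0.65×54/0.35 = 100.3 s.

100.29 s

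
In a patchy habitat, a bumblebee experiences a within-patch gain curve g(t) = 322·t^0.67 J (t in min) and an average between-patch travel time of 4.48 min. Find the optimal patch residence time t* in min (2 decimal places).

9.10 min

Maximise g(t)/(T+t): set derivative to zero → g'(t)(T+t) = g(t).
g'(t) = 0.67·322·t^-0.33. Setting 0.67·322·t^-0.33 = 322·t^0.67/(4.48+t) gives 0.67(4.48+t) = t, so 0.33·t = 0.67×4.48.
t* = 0.67×4.48/0.33 = 9.096 min.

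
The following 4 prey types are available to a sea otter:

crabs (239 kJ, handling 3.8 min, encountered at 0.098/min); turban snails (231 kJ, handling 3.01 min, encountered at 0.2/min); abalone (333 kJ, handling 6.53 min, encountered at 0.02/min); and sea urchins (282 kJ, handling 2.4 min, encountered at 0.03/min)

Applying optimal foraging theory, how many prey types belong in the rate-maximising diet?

Profitabilities (E/h, kJ/min): sea urchins 118, turban snails 76.7, crabs 62.9, abalone 51. Add prey in this order while the next type's profitability exceeds the intake rate on those already taken.
Rate on top 1: 7.892. turban snails: 76.7 > 7.892 → include.
Rate on top 2: 32.65. crabs: 62.9 > 32.65 → include.
Rate on top 3: 38.16. abalone: 51 > 38.16 → include.
Optimal diet: sea urchins, turban snails, crabs, abalone — 4 of 4 types.

4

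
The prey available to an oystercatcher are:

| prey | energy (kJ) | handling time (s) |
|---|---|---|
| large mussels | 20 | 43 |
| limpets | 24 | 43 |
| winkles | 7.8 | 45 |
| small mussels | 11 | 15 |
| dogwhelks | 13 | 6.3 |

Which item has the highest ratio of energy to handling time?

dogwhelks

In descending order of E/h:
dogwhelks: 13/6.3 = 2.06 kJ/s
small mussels: 11/15 = 0.733 kJ/s
limpets: 24/43 = 0.558 kJ/s
large mussels: 20/43 = 0.465 kJ/s
winkles: 7.8/45 = 0.173 kJ/s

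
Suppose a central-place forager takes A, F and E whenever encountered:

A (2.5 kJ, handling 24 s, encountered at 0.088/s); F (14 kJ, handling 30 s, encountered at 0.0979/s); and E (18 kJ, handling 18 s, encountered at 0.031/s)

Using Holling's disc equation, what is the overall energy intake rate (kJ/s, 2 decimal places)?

0.33 kJ/s

R = (0.088×2.5 + 0.0979×14 + 0.031×18) / (1 + 0.088×24 + 0.0979×30 + 0.031×18) = 2.149/6.607 = 0.3252 kJ/s.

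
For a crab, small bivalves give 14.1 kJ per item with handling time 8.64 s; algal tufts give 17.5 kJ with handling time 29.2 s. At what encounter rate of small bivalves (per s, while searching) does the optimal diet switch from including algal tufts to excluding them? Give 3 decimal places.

At the threshold, the rate on small bivalves alone equals the profitability of algal tufts: λ·14.1/(1 + λ·8.64) = 17.5/29.2 = 0.5993.
Rearranging, λ(14.1 − 0.5993×8.64) = 0.5993, so λ = 0.5993/8.922 = 0.06717 per s.

0.067 per s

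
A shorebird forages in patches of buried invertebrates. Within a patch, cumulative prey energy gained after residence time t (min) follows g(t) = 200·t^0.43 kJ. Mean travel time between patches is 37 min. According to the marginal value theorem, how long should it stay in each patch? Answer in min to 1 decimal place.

Optimal t* satisfies g'(t*) = g(t*)/(T + t*).
g'(t) = 0.43·200·t^-0.57. Setting 0.43·200·t^-0.57 = 200·t^0.43/(37+t) gives 0.43(37+t) = t, so 0.57·t = 0.43×37.
t* = 0.43×37/0.57 = 27.91 min.

27.9 min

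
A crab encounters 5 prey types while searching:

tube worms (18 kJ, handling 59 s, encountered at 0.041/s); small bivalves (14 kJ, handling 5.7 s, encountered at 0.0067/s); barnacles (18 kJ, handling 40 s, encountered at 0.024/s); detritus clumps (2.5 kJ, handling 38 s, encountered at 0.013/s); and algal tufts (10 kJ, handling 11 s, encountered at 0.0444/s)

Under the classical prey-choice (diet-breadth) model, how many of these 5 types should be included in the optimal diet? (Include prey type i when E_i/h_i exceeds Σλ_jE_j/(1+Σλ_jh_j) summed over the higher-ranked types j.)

3

E/h in descending order: small bivalves 2.46, algal tufts 0.909, barnacles 0.45, tube worms 0.305, detritus clumps 0.0658 kJ/s. The optimal diet is the largest prefix of this list for which every included type satisfies E_i/h_i > R on the types above it.
Rate on top 1: 0.09035. algal tufts: 0.909 > 0.09035 → include.
Rate on top 2: 0.3523. barnacles: 0.45 > 0.3523 → include.
Rate on top 3: 0.39. tube worms: 0.305 < 0.39 → exclude; stop.
Optimal diet: small bivalves, algal tufts, barnacles — 3 of 5 types.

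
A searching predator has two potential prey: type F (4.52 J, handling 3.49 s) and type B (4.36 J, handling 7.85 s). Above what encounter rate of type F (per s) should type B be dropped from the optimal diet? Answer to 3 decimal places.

0.215 per s

Drop type B once their profitability E₂/h₂ falls below the rate achievable on type F alone: E₂/h₂ = λE₁/(1 + λh₁).
Solve for λ: λE₁h₂ = E₂(1 + λh₁) → λ(E₁h₂ − E₂h₁) = E₂ → λ = E₂/(E₁h₂ − E₂h₁).
λ = 4.36/(4.52×7.85 − 4.36×3.49) = 4.36/20.27 = 0.2151 per s.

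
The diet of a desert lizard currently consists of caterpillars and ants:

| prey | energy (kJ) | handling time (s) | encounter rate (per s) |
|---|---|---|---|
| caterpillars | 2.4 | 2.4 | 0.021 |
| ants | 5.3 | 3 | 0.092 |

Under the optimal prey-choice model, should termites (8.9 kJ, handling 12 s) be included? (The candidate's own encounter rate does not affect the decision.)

Intake rate on the current diet: R = (0.021×2.4 + 0.092×5.3) / (1 + 0.021×2.4 + 0.092×3) = 0.538/1.326 = 0.4056 kJ/s.
termites: E/h = 8.9/12 = 0.7417 kJ/s.
0.7417 > 0.4056, so adding termites raises the average — include it.

Yes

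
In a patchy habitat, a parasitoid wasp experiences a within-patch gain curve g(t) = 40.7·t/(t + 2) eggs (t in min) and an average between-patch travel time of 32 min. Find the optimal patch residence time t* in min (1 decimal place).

8.0 min

Maximise g(t)/(T+t): set derivative to zero → g'(t)(T+t) = g(t).
g'(t) = 40.7·2/(t + 2)². Setting 40.7·2/(t+2)² = 40.7t/[(t+2)(32+t)] gives 2(32+t) = t(t+2), so t² = 2×32 = 64.
t* = √64 = 8 min.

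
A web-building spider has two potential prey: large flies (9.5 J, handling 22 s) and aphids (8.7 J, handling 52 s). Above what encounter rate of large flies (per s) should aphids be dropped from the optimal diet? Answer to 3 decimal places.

At the threshold, the rate on large flies alone equals the profitability of aphids: λ·9.5/(1 + λ·22) = 8.7/52 = 0.1673.
Rearranging, λ(9.5 − 0.1673×22) = 0.1673, so λ = 0.1673/5.819 = 0.02875 per s.

0.029 per s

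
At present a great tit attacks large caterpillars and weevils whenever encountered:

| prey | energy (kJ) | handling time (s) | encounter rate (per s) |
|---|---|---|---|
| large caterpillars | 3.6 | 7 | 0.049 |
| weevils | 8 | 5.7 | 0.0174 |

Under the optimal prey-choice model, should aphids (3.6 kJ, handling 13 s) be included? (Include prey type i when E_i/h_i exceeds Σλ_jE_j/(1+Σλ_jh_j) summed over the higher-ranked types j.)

Yes

On large caterpillars and weevils alone, R = ΣλE/(1+Σλh) = 0.3156/1.442 = 0.2188 kJ/s.
Profitability of aphids: 3.6/13 = 0.2769 kJ/s.
Since 0.2769 > R, including aphids increases the long-run rate.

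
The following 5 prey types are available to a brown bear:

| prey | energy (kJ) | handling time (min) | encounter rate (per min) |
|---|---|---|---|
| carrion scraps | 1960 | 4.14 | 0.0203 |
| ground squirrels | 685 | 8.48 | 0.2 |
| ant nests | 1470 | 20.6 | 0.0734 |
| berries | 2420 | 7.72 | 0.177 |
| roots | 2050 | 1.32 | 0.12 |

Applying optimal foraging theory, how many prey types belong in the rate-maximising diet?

E/h in descending order: roots 1.55e+03, carrion scraps 473, berries 313, ground squirrels 80.8, ant nests 71.4 kJ/min. The optimal diet is the largest prefix of this list for which every included type satisfies E_i/h_i > R on the types above it.
Rate on top 1: 212.4. carrion scraps: 473 > 212.4 → include.
Rate on top 2: 230. berries: 313 > 230 → include.
Rate on top 3: 273.7. ground squirrels: 80.8 < 273.7 → exclude; stop.
Optimal diet: roots, carrion scraps, berries — 3 of 5 types.

3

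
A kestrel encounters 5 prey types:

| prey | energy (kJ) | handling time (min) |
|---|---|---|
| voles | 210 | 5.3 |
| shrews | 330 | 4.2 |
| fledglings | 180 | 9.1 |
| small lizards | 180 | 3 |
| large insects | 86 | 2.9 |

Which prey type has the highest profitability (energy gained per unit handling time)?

shrews

Profitability E/h (kJ/min): voles = 210/5.3 = 39.6, shrews = 330/4.2 = 78.6, fledglings = 180/9.1 = 19.8, small lizards = 180/3 = 60, large insects = 86/2.9 = 29.7.
Ranked: shrews > small lizards > voles > large insects > fledglings.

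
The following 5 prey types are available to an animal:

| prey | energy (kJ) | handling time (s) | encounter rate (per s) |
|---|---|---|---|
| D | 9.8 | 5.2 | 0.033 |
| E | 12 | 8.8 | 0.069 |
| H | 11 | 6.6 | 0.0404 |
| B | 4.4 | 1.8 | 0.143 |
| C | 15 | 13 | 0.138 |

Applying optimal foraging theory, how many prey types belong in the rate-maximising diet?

5

Profitabilities (E/h, kJ/s): B 2.44, D 1.88, H 1.67, E 1.36, C 1.15. Add prey in this order while the next type's profitability exceeds the intake rate on those already taken.
Rate on top 1: 0.5004. D: 1.88 > 0.5004 → include.
Rate on top 2: 0.6666. H: 1.67 > 0.6666 → include.
Rate on top 3: 0.8239. E: 1.36 > 0.8239 → include.
Rate on top 4: 0.9662. C: 1.15 > 0.9662 → include.
Optimal diet: B, D, H, E, C — 5 of 5 types.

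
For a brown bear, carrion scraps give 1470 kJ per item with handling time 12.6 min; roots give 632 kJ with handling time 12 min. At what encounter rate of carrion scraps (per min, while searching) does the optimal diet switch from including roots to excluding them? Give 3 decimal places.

Drop roots once their profitability E₂/h₂ falls below the rate achievable on carrion scraps alone: E₂/h₂ = λE₁/(1 + λh₁).
Solve for λ: λE₁h₂ = E₂(1 + λh₁) → λ(E₁h₂ − E₂h₁) = E₂ → λ = E₂/(E₁h₂ − E₂h₁).
λ = 632/(1470×12 − 632×12.6) = 632/9677 = 0.06531 per min.

0.065 per min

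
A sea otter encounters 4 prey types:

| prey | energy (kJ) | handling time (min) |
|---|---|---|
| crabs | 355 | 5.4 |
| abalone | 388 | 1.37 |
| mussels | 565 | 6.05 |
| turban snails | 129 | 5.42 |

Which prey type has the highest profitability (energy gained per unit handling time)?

abalone

In descending order of E/h:
abalone: 388/1.37 = 283 kJ/min
mussels: 565/6.05 = 93.4 kJ/min
crabs: 355/5.4 = 65.7 kJ/min
turban snails: 129/5.42 = 23.8 kJ/min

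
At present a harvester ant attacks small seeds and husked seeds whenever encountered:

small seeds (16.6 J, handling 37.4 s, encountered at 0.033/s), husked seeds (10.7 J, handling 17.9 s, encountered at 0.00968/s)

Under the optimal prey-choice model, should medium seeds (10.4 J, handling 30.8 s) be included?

Intake rate on the current diet: R = (0.033×16.6 + 0.00968×10.7) / (1 + 0.033×37.4 + 0.00968×17.9) = 0.6514/2.407 = 0.2706 J/s.
medium seeds: E/h = 10.4/30.8 = 0.3377 J/s.
Since 0.3377 > R, including medium seeds increases the long-run rate.

Yes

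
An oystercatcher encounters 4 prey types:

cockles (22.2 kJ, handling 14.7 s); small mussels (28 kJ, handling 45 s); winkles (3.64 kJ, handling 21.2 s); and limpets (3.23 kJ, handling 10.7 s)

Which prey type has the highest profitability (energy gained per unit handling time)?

Profitability E/h (kJ/s): cockles = 22.2/14.7 = 1.51, small mussels = 28/45 = 0.622, winkles = 3.64/21.2 = 0.172, limpets = 3.23/10.7 = 0.302.
Ranked: cockles > small mussels > limpets > winkles.

cockles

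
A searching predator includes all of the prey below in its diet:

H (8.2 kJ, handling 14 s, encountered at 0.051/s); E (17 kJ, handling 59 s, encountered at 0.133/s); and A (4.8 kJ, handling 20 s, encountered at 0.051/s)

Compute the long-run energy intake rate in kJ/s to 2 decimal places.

0.28 kJ/s

R = (0.051×8.2 + 0.133×17 + 0.051×4.8) / (1 + 0.051×14 + 0.133×59 + 0.051×20) = 2.924/10.58 = 0.2763 kJ/s.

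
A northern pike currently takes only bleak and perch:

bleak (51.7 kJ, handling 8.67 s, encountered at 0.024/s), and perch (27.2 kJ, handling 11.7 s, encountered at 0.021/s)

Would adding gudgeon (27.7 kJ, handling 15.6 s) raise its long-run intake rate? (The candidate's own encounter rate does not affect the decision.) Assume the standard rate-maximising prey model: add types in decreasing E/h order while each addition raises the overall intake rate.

Yes

On bleak and perch alone, R = ΣλE/(1+Σλh) = 1.812/1.454 = 1.246 kJ/s.
gudgeon: E/h = 27.7/15.6 = 1.776 kJ/s.
Since 1.776 > R, including gudgeon increases the long-run rate.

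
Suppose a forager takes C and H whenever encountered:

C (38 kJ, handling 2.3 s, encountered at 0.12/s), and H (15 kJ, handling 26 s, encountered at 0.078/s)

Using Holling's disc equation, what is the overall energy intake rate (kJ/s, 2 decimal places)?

1.73 kJ/s

R = Σλ_iE_i / (1 + Σλ_ih_i)
Numerator: 0.12×38 + 0.078×15 = 5.73
Denominator: 1 + 0.12×2.3 + 0.078×26 = 3.304
R = 5.73/3.304 = 1.734 kJ/s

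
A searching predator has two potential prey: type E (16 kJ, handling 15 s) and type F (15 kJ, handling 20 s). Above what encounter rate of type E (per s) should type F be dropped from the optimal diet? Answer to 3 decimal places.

Drop type F once their profitability E₂/h₂ falls below the rate achievable on type E alone: E₂/h₂ = λE₁/(1 + λh₁).
Solve for λ: λE₁h₂ = E₂(1 + λh₁) → λ(E₁h₂ − E₂h₁) = E₂ → λ = E₂/(E₁h₂ − E₂h₁).
λ = 15/(16×20 − 15×15) = 15/95 = 0.1579 per s.

0.158 per s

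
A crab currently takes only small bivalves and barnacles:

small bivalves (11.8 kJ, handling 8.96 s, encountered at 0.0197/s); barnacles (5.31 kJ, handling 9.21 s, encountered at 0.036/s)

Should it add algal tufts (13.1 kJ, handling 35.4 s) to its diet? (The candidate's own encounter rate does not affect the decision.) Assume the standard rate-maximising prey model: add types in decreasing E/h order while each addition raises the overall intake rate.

Current rate: (0.0197×11.8 + 0.036×5.31)/(1 + 0.0197×8.96 + 0.036×9.21) = 0.2809 kJ/s.
Profitability of algal tufts: 13.1/35.4 = 0.3701 kJ/s.
Since 0.3701 > R, including algal tufts increases the long-run rate.

Yes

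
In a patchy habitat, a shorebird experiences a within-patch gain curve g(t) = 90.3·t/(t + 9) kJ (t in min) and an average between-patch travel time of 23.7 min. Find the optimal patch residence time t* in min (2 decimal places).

14.60 min

Maximise g(t)/(T+t): set derivative to zero → g'(t)(T+t) = g(t).
g'(t) = 90.3·9/(t + 9)². Setting 90.3·9/(t+9)² = 90.3t/[(t+9)(23.7+t)] gives 9(23.7+t) = t(t+9), so t² = 9×23.7 = 213.3.
t* = √213.3 = 14.6 min.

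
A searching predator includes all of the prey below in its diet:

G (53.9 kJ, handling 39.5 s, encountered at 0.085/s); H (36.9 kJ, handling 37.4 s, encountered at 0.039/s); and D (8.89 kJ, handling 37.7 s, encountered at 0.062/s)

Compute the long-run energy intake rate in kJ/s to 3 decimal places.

0.806 kJ/s

Energy encountered per unit search time: 0.085×53.9 + 0.039×36.9 + 0.062×8.89 = 6.572 kJ/s.
Handling time per unit search time: 0.085×39.5 + 0.039×37.4 + 0.062×37.7 = 7.154.
Rate = 6.572/(1 + 7.154) = 0.806 kJ/s.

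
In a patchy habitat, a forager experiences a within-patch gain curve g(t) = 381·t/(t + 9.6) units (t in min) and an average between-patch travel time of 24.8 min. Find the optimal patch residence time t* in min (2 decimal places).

15.43 min

Optimal t* satisfies g'(t*) = g(t*)/(T + t*).
g'(t) = 381·9.6/(t + 9.6)². Setting 381·9.6/(t+9.6)² = 381t/[(t+9.6)(24.8+t)] gives 9.6(24.8+t) = t(t+9.6), so t² = 9.6×24.8 = 238.1.
t* = √238.1 = 15.43 min.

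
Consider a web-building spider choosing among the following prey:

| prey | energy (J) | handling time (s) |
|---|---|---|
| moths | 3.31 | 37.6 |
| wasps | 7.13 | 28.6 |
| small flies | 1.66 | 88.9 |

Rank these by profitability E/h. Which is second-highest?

In descending order of E/h:
wasps: 7.13/28.6 = 0.249 J/s
moths: 3.31/37.6 = 0.088 J/s
small flies: 1.66/88.9 = 0.0187 J/s

moths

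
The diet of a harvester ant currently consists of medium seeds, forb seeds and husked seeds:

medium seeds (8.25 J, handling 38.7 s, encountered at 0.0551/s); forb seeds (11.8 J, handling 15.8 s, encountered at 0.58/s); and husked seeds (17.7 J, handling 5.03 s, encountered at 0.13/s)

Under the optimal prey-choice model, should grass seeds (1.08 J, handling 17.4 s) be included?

No

On medium seeds, forb seeds and husked seeds alone, R = ΣλE/(1+Σλh) = 9.6/12.95 = 0.7413 J/s.
grass seeds: E/h = 1.08/17.4 = 0.06207 J/s.
0.06207 < 0.7413, so adding grass seeds would lower the average — exclude it.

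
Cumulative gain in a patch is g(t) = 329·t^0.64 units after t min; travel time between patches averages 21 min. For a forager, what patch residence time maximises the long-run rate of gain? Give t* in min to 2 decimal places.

By the marginal value theorem, leave when the instantaneous gain rate g'(t) equals the habitat-wide average g(t)/(T + t).
g'(t) = 0.64·329·t^-0.36. Setting 0.64·329·t^-0.36 = 329·t^0.64/(21+t) gives 0.64(21+t) = t, so 0.36·t = 0.64×21.
t* = 0.64×21/0.36 = 37.33 min.

37.33 min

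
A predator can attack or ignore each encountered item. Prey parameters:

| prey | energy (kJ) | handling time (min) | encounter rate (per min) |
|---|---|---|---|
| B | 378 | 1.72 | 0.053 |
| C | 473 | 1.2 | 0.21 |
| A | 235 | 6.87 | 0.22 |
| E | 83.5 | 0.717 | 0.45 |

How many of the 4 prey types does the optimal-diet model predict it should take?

3

Profitabilities (E/h, kJ/min): C 394, B 220, E 116, A 34.2. Add prey in this order while the next type's profitability exceeds the intake rate on those already taken.
Rate on top 1: 79.34. B: 220 > 79.34 → include.
Rate on top 2: 88.87. E: 116 > 88.87 → include.
Rate on top 3: 94.21. A: 34.2 < 94.21 → exclude; stop.
Optimal diet: C, B, E — 3 of 4 types.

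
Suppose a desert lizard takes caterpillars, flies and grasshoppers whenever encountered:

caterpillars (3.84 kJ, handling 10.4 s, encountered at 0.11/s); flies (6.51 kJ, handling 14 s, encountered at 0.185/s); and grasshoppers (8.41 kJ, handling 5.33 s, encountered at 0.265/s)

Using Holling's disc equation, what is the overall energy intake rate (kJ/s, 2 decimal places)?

0.63 kJ/s

R = Σλ_iE_i / (1 + Σλ_ih_i)
Numerator: 0.11×3.84 + 0.185×6.51 + 0.265×8.41 = 3.855
Denominator: 1 + 0.11×10.4 + 0.185×14 + 0.265×5.33 = 6.146
R = 3.855/6.146 = 0.6273 kJ/s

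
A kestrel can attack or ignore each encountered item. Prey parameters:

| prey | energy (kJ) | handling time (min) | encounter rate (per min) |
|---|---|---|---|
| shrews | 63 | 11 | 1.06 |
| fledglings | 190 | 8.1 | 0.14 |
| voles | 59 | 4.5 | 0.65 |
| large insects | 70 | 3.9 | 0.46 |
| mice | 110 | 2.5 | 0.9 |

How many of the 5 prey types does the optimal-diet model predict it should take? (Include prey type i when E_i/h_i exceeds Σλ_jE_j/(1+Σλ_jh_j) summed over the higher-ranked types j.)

1

E/h in descending order: mice 44, fledglings 23.5, large insects 17.9, voles 13.1, shrews 5.73 kJ/min. The optimal diet is the largest prefix of this list for which every included type satisfies E_i/h_i > R on the types above it.
Rate on top 1: 30.46. fledglings: 23.5 < 30.46 → exclude; stop.
Optimal diet: mice — 1 of 5 types.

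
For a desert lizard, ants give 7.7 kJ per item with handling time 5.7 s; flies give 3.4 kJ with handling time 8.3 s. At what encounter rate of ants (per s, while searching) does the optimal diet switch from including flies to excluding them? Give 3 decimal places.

The zero-one rule: include flies iff E₂/h₂ > λE₁/(1+λh₁). Equality gives the switch point.
λE₁h₂ = E₂ + λE₂h₁ ⇒ λ = E₂/(E₁h₂ − E₂h₁) = 3.4/(63.91 − 19.38) = 0.07635 per s.

0.076 per s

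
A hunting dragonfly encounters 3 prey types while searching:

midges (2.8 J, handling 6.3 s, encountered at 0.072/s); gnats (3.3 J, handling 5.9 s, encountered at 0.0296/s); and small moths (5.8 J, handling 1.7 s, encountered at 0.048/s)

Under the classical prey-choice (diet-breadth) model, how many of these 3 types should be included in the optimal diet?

E/h in descending order: small moths 3.41, gnats 0.559, midges 0.444 J/s. The optimal diet is the largest prefix of this list for which every included type satisfies E_i/h_i > R on the types above it.
Rate on top 1: 0.2574. gnats: 0.559 > 0.2574 → include.
Rate on top 2: 0.2994. midges: 0.444 > 0.2994 → include.
Optimal diet: small moths, gnats, midges — 3 of 3 types.

3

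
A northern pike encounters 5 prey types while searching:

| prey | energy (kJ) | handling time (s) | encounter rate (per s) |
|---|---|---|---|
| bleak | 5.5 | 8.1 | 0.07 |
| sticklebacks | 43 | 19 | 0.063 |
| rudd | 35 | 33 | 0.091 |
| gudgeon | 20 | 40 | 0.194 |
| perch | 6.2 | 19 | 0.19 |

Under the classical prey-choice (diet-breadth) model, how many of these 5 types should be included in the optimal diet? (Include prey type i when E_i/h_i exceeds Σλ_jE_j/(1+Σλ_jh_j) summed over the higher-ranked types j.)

Rank by E/h (kJ/s): sticklebacks 2.26, rudd 1.06, bleak 0.679, gudgeon 0.5, perch 0.326. Include each in turn until the next type's E/h falls below the running intake rate.
Rate on top 1: 1.233. rudd: 1.06 < 1.233 → exclude; stop.
Optimal diet: sticklebacks — 1 of 5 types.

1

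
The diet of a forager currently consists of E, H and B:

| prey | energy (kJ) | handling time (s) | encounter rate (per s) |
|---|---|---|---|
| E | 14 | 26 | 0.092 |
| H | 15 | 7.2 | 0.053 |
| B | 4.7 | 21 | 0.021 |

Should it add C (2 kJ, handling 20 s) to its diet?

Current rate: (0.092×14 + 0.053×15 + 0.021×4.7)/(1 + 0.092×26 + 0.053×7.2 + 0.021×21) = 0.5177 kJ/s.
C: E/h = 2/20 = 0.1 kJ/s.
Since 0.1 < R, time spent handling C is better spent searching.

No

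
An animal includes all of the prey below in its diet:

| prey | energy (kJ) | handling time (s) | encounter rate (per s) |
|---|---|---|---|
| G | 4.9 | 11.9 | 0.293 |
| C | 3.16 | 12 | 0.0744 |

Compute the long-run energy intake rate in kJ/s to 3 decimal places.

0.311 kJ/s

R = Σλ_iE_i / (1 + Σλ_ih_i)
Numerator: 0.293×4.9 + 0.0744×3.16 = 1.671
Denominator: 1 + 0.293×11.9 + 0.0744×12 = 5.38
R = 1.671/5.38 = 0.3106 kJ/s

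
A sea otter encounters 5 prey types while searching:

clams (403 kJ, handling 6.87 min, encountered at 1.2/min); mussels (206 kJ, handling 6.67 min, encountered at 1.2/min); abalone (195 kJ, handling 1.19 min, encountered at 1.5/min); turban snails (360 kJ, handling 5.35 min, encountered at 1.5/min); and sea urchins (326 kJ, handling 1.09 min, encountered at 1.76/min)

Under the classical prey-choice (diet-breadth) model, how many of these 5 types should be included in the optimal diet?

1

E/h in descending order: sea urchins 299, abalone 164, turban snails 67.3, clams 58.7, mussels 30.9 kJ/min. The optimal diet is the largest prefix of this list for which every included type satisfies E_i/h_i > R on the types above it.
Rate on top 1: 196.6. abalone: 164 < 196.6 → exclude; stop.
Optimal diet: sea urchins — 1 of 5 types.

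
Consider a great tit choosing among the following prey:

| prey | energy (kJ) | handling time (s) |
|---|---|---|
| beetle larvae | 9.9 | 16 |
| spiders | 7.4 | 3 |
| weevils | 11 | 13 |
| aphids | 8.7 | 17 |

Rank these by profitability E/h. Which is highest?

spiders

Profitability E/h (kJ/s): beetle larvae = 9.9/16 = 0.619, spiders = 7.4/3 = 2.47, weevils = 11/13 = 0.846, aphids = 8.7/17 = 0.512.
Ranked: spiders > weevils > beetle larvae > aphids.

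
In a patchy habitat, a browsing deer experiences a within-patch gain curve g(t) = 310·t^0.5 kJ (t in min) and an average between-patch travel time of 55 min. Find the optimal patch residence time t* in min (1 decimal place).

By the marginal value theorem, leave when the instantaneous gain rate g'(t) equals the habitat-wide average g(t)/(T + t).
g'(t) = 0.5·310·t^-0.5. Setting 0.5·310·t^-0.5 = 310·t^0.5/(55+t) gives 0.5(55+t) = t, so 0.50·t = 0.5×55.
t* = 0.5×55/0.50 = 55 min.

55.0 min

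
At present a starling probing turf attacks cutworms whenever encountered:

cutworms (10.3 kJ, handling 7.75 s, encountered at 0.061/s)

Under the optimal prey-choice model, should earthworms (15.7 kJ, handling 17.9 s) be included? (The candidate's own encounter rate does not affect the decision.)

Yes

On cutworms alone, R = ΣλE/(1+Σλh) = 0.6283/1.473 = 0.4266 kJ/s.
earthworms: E/h = 15.7/17.9 = 0.8771 kJ/s.
0.8771 > 0.4266, so adding earthworms raises the average — include it.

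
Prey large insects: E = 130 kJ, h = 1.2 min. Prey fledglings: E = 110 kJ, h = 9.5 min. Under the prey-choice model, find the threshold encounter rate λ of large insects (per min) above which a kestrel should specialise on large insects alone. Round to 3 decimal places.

0.100 per min

At the threshold, the rate on large insects alone equals the profitability of fledglings: λ·130/(1 + λ·1.2) = 110/9.5 = 11.58.
Rearranging, λ(130 − 11.58×1.2) = 11.58, so λ = 11.58/116.1 = 0.09973 per min.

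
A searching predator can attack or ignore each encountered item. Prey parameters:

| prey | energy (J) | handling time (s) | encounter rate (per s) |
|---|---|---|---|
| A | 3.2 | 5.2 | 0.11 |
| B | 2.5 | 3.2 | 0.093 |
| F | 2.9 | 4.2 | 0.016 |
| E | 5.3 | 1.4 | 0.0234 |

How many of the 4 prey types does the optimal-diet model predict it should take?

4

Rank by E/h (J/s): E 3.79, B 0.781, F 0.69, A 0.615. Include each in turn until the next type's E/h falls below the running intake rate.
Rate on top 1: 0.1201. B: 0.781 > 0.1201 → include.
Rate on top 2: 0.268. F: 0.69 > 0.268 → include.
Rate on top 3: 0.2883. A: 0.615 > 0.2883 → include.
Optimal diet: E, B, F, A — 4 of 4 types.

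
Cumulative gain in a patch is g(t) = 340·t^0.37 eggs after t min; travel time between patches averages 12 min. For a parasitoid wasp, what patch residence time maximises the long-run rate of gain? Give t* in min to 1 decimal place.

Maximise g(t)/(T+t): set derivative to zero → g'(t)(T+t) = g(t).
g'(t) = 0.37·340·t^-0.63. Setting 0.37·340·t^-0.63 = 340·t^0.37/(12+t) gives 0.37(12+t) = t, so 0.63·t = 0.37×12.
t* = 0.37×12/0.63 = 7.048 min.

7.0 min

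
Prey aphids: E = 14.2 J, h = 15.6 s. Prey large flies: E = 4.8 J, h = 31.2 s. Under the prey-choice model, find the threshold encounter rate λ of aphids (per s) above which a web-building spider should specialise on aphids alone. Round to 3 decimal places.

At the threshold, the rate on aphids alone equals the profitability of large flies: λ·14.2/(1 + λ·15.6) = 4.8/31.2 = 0.1538.
Rearranging, λ(14.2 − 0.1538×15.6) = 0.1538, so λ = 0.1538/11.8 = 0.01304 per s.

0.013 per s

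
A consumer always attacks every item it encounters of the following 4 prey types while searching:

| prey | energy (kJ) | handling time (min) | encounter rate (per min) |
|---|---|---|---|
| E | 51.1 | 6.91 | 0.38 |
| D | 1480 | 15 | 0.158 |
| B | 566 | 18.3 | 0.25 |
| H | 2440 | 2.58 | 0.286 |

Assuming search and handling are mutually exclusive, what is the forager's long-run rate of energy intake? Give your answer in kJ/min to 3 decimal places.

96.616 kJ/min

Energy encountered per unit search time: 0.38×51.1 + 0.158×1480 + 0.25×566 + 0.286×2440 = 1093 kJ/min.
Handling time per unit search time: 0.38×6.91 + 0.158×15 + 0.25×18.3 + 0.286×2.58 = 10.31.
Rate = 1093/(1 + 10.31) = 96.62 kJ/min.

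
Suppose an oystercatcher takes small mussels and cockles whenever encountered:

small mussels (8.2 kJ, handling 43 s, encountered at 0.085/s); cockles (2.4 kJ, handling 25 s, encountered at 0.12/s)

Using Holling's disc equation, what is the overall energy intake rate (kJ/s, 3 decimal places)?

R = (0.085×8.2 + 0.12×2.4) / (1 + 0.085×43 + 0.12×25) = 0.985/7.655 = 0.1287 kJ/s.

0.129 kJ/s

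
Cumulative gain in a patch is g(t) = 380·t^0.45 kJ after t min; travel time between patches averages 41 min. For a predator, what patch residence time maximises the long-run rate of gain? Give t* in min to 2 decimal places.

Optimal t* satisfies g'(t*) = g(t*)/(T + t*).
g'(t) = 0.45·380·t^-0.55. Setting 0.45·380·t^-0.55 = 380·t^0.45/(41+t) gives 0.45(41+t) = t, so 0.55·t = 0.45×41.
t* = 0.45×41/0.55 = 33.55 min.

33.55 min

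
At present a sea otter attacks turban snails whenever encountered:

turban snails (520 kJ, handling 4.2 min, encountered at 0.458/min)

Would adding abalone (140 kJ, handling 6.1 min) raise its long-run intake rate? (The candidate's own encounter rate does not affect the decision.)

Intake rate on the current diet: R = (0.458×520) / (1 + 0.458×4.2) = 238.2/2.924 = 81.46 kJ/min.
abalone: E/h = 140/6.1 = 22.95 kJ/min.
22.95 < 81.46, so adding abalone would lower the average — exclude it.

No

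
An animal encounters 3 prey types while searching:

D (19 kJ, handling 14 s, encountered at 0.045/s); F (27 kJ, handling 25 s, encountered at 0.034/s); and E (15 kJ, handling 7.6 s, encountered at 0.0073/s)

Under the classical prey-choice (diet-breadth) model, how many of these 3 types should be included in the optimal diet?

E/h in descending order: E 1.97, D 1.36, F 1.08 kJ/s. The optimal diet is the largest prefix of this list for which every included type satisfies E_i/h_i > R on the types above it.
Rate on top 1: 0.1037. D: 1.36 > 0.1037 → include.
Rate on top 2: 0.5722. F: 1.08 > 0.5722 → include.
Optimal diet: E, D, F — 3 of 3 types.

3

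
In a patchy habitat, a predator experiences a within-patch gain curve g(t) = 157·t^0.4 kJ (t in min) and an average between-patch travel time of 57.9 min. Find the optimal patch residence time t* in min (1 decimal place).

38.6 min

Optimal t* satisfies g'(t*) = g(t*)/(T + t*).
g'(t) = 0.4·157·t^-0.6. Setting 0.4·157·t^-0.6 = 157·t^0.4/(57.9+t) gives 0.4(57.9+t) = t, so 0.60·t = 0.4×57.9.
t* = 0.4×57.9/0.60 = 38.6 min.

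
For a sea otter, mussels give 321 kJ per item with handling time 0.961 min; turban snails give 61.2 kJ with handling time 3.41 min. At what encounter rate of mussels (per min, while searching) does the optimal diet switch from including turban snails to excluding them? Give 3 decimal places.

At the threshold, the rate on mussels alone equals the profitability of turban snails: λ·321/(1 + λ·0.961) = 61.2/3.41 = 17.95.
Rearranging, λ(321 − 17.95×0.961) = 17.95, so λ = 17.95/303.8 = 0.05908 per min.

0.059 per min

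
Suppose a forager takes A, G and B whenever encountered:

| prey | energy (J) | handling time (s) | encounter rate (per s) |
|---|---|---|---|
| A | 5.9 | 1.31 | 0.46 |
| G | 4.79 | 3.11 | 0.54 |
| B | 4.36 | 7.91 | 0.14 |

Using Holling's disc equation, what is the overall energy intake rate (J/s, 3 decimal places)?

1.347 J/s

R = (0.46×5.9 + 0.54×4.79 + 0.14×4.36) / (1 + 0.46×1.31 + 0.54×3.11 + 0.14×7.91) = 5.911/4.389 = 1.347 J/s.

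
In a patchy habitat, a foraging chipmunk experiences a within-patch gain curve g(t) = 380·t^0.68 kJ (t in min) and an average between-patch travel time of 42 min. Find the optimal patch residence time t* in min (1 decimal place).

By the marginal value theorem, leave when the instantaneous gain rate g'(t) equals the habitat-wide average g(t)/(T + t).
g'(t) = 0.68·380·t^-0.32. Setting 0.68·380·t^-0.32 = 380·t^0.68/(42+t) gives 0.68(42+t) = t, so 0.32·t = 0.68×42.
t* = 0.68×42/0.32 = 89.25 min.

89.3 min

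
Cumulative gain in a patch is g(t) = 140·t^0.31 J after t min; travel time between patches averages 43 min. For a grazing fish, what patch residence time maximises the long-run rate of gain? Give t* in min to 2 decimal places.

Optimal t* satisfies g'(t*) = g(t*)/(T + t*).
g'(t) = 0.31·140·t^-0.69. Setting 0.31·140·t^-0.69 = 140·t^0.31/(43+t) gives 0.31(43+t) = t, so 0.69·t = 0.31×43.
t* = 0.31×43/0.69 = 19.32 min.

19.32 min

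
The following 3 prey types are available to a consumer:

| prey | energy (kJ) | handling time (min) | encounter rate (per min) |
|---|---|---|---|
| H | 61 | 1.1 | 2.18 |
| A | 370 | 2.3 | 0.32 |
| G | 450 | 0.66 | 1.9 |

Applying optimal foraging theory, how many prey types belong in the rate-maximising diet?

Profitabilities (E/h, kJ/min): G 682, A 161, H 55.5. Add prey in this order while the next type's profitability exceeds the intake rate on those already taken.
Rate on top 1: 379.3. A: 161 < 379.3 → exclude; stop.
Optimal diet: G — 1 of 3 types.

1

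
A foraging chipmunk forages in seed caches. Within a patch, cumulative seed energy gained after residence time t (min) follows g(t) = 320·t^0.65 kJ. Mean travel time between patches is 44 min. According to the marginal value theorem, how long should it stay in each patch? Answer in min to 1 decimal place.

By the marginal value theorem, leave when the instantaneous gain rate g'(t) equals the habitat-wide average g(t)/(T + t).
g'(t) = 0.65·320·t^-0.35. Setting 0.65·320·t^-0.35 = 320·t^0.65/(44+t) gives 0.65(44+t) = t, so 0.35·t = 0.65×44.
t* = 0.65×44/0.35 = 81.71 min.

81.7 min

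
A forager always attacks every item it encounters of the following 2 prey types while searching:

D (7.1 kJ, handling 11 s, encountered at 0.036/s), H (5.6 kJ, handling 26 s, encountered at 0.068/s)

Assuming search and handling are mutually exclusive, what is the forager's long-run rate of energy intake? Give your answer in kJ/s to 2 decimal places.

R = Σλ_iE_i / (1 + Σλ_ih_i)
Numerator: 0.036×7.1 + 0.068×5.6 = 0.6364
Denominator: 1 + 0.036×11 + 0.068×26 = 3.164
R = 0.6364/3.164 = 0.2011 kJ/s

0.20 kJ/s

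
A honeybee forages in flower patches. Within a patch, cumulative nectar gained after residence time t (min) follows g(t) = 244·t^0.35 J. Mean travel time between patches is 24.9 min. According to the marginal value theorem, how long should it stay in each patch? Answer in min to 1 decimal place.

13.4 min

By the marginal value theorem, leave when the instantaneous gain rate g'(t) equals the habitat-wide average g(t)/(T + t).
g'(t) = 0.35·244·t^-0.65. Setting 0.35·244·t^-0.65 = 244·t^0.35/(24.9+t) gives 0.35(24.9+t) = t, so 0.65·t = 0.35×24.9.
t* = 0.35×24.9/0.65 = 13.41 min.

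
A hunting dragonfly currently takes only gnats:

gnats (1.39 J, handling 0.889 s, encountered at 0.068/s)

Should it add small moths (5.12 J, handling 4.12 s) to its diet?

Yes

Current rate: (0.068×1.39)/(1 + 0.068×0.889) = 0.08913 J/s.
small moths: E/h = 5.12/4.12 = 1.243 J/s.
Since 1.243 > R, including small moths increases the long-run rate.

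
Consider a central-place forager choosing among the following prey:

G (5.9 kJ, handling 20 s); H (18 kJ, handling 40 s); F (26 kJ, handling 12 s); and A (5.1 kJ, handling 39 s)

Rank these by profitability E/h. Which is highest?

F

Profitability E/h (kJ/s): G = 5.9/20 = 0.295, H = 18/40 = 0.45, F = 26/12 = 2.17, A = 5.1/39 = 0.131.
Ranked: F > H > G > A.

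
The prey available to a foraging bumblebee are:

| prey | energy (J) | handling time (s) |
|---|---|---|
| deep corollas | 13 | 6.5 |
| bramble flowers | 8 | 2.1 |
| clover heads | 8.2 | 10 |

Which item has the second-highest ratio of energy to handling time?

deep corollas

In descending order of E/h:
bramble flowers: 8/2.1 = 3.81 J/s
deep corollas: 13/6.5 = 2 J/s
clover heads: 8.2/10 = 0.82 J/s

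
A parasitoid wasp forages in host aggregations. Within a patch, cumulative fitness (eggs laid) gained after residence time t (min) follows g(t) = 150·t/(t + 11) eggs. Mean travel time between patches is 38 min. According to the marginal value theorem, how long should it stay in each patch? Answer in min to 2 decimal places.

20.45 min

By the marginal value theorem, leave when the instantaneous gain rate g'(t) equals the habitat-wide average g(t)/(T + t).
g'(t) = 150·11/(t + 11)². Setting 150·11/(t+11)² = 150t/[(t+11)(38+t)] gives 11(38+t) = t(t+11), so t² = 11×38 = 418.
t* = √418 = 20.45 min.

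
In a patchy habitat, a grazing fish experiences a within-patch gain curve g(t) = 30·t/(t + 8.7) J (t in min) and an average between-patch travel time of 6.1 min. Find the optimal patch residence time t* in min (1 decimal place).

Optimal t* satisfies g'(t*) = g(t*)/(T + t*).
g'(t) = 30·8.7/(t + 8.7)². Setting 30·8.7/(t+8.7)² = 30t/[(t+8.7)(6.1+t)] gives 8.7(6.1+t) = t(t+8.7), so t² = 8.7×6.1 = 53.07.
t* = √53.07 = 7.285 min.

7.3 min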